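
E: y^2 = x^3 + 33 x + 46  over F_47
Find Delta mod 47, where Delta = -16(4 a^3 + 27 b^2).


4 a^3 + 27 b^2 = 4*33^3 + 27*46^2 = 143748 + 57132 = 200880
Delta = -16 * (200880) = -3214080
Delta mod 47 = 15

Delta = 15 (mod 47)


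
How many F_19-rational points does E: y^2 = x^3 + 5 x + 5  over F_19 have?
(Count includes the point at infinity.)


For each x in F_19, count y with y^2 = x^3 + 5 x + 5 mod 19:
  x = 0: RHS = 5, y in [9, 10]  -> 2 point(s)
  x = 1: RHS = 11, y in [7, 12]  -> 2 point(s)
  x = 2: RHS = 4, y in [2, 17]  -> 2 point(s)
  x = 3: RHS = 9, y in [3, 16]  -> 2 point(s)
  x = 6: RHS = 4, y in [2, 17]  -> 2 point(s)
  x = 8: RHS = 6, y in [5, 14]  -> 2 point(s)
  x = 9: RHS = 0, y in [0]  -> 1 point(s)
  x = 11: RHS = 4, y in [2, 17]  -> 2 point(s)
  x = 12: RHS = 7, y in [8, 11]  -> 2 point(s)
  x = 13: RHS = 6, y in [5, 14]  -> 2 point(s)
  x = 14: RHS = 7, y in [8, 11]  -> 2 point(s)
  x = 15: RHS = 16, y in [4, 15]  -> 2 point(s)
  x = 16: RHS = 1, y in [1, 18]  -> 2 point(s)
  x = 17: RHS = 6, y in [5, 14]  -> 2 point(s)
Affine points: 27. Add the point at infinity: total = 28.

#E(F_19) = 28


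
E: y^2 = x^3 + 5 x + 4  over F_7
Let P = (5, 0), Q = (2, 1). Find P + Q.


P != Q, so use the chord formula.
s = (y2 - y1) / (x2 - x1) = (1) / (4) mod 7 = 2
x3 = s^2 - x1 - x2 mod 7 = 2^2 - 5 - 2 = 4
y3 = s (x1 - x3) - y1 mod 7 = 2 * (5 - 4) - 0 = 2

P + Q = (4, 2)


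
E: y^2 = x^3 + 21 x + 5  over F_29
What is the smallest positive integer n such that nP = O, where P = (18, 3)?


Compute successive multiples of P until we hit O:
  1P = (18, 3)
  2P = (0, 18)
  3P = (27, 19)
  4P = (9, 13)
  5P = (24, 23)
  6P = (11, 1)
  7P = (6, 17)
  8P = (12, 19)
  ... (continuing to 20P)
  20P = O

ord(P) = 20


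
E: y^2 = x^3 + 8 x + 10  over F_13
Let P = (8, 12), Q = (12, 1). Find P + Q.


P != Q, so use the chord formula.
s = (y2 - y1) / (x2 - x1) = (2) / (4) mod 13 = 7
x3 = s^2 - x1 - x2 mod 13 = 7^2 - 8 - 12 = 3
y3 = s (x1 - x3) - y1 mod 13 = 7 * (8 - 3) - 12 = 10

P + Q = (3, 10)


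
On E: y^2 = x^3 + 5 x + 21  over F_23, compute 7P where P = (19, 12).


k = 7 = 111_2 (binary, LSB first: 111)
Double-and-add from P = (19, 12):
  bit 0 = 1: acc = O + (19, 12) = (19, 12)
  bit 1 = 1: acc = (19, 12) + (11, 21) = (9, 17)
  bit 2 = 1: acc = (9, 17) + (1, 2) = (14, 11)

7P = (14, 11)


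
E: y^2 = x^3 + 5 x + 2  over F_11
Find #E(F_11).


For each x in F_11, count y with y^2 = x^3 + 5 x + 2 mod 11:
  x = 2: RHS = 9, y in [3, 8]  -> 2 point(s)
  x = 3: RHS = 0, y in [0]  -> 1 point(s)
  x = 4: RHS = 9, y in [3, 8]  -> 2 point(s)
  x = 5: RHS = 9, y in [3, 8]  -> 2 point(s)
  x = 8: RHS = 4, y in [2, 9]  -> 2 point(s)
Affine points: 9. Add the point at infinity: total = 10.

#E(F_11) = 10


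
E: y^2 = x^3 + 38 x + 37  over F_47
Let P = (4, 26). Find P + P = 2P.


Doubling: s = (3 x1^2 + a) / (2 y1)
s = (3*4^2 + 38) / (2*26) mod 47 = 36
x3 = s^2 - 2 x1 mod 47 = 36^2 - 2*4 = 19
y3 = s (x1 - x3) - y1 mod 47 = 36 * (4 - 19) - 26 = 45

2P = (19, 45)


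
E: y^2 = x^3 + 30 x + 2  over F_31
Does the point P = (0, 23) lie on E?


Check whether y^2 = x^3 + 30 x + 2 (mod 31) for (x, y) = (0, 23).
LHS: y^2 = 23^2 mod 31 = 2
RHS: x^3 + 30 x + 2 = 0^3 + 30*0 + 2 mod 31 = 2
LHS = RHS

Yes, on the curve


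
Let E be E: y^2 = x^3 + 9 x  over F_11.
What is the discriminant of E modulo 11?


4 a^3 + 27 b^2 = 4*9^3 + 27*0^2 = 2916 + 0 = 2916
Delta = -16 * (2916) = -46656
Delta mod 11 = 6

Delta = 6 (mod 11)


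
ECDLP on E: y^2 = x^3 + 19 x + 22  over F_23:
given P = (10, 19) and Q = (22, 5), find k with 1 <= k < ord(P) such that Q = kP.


Enumerate multiples of P until we hit Q = (22, 5):
  1P = (10, 19)
  2P = (15, 5)
  3P = (4, 1)
  4P = (18, 3)
  5P = (22, 5)
Match found at i = 5.

k = 5


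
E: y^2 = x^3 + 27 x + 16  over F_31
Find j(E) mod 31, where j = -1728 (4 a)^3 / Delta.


Delta = -16(4 a^3 + 27 b^2) mod 31 = 20
-1728 * (4 a)^3 = -1728 * (4*27)^3 mod 31 = 30
j = 30 * 20^(-1) mod 31 = 17

j = 17 (mod 31)


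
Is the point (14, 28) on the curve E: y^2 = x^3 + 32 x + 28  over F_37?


Check whether y^2 = x^3 + 32 x + 28 (mod 37) for (x, y) = (14, 28).
LHS: y^2 = 28^2 mod 37 = 7
RHS: x^3 + 32 x + 28 = 14^3 + 32*14 + 28 mod 37 = 1
LHS != RHS

No, not on the curve


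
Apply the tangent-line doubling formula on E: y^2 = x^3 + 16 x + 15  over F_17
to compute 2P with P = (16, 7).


Doubling: s = (3 x1^2 + a) / (2 y1)
s = (3*16^2 + 16) / (2*7) mod 17 = 5
x3 = s^2 - 2 x1 mod 17 = 5^2 - 2*16 = 10
y3 = s (x1 - x3) - y1 mod 17 = 5 * (16 - 10) - 7 = 6

2P = (10, 6)


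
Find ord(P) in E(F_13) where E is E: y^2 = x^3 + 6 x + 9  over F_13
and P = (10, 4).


Compute successive multiples of P until we hit O:
  1P = (10, 4)
  2P = (9, 5)
  3P = (8, 7)
  4P = (7, 11)
  5P = (0, 3)
  6P = (6, 12)
  7P = (1, 4)
  8P = (2, 9)
  ... (continuing to 17P)
  17P = O

ord(P) = 17


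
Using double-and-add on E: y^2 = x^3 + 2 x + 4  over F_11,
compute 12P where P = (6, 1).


k = 12 = 1100_2 (binary, LSB first: 0011)
Double-and-add from P = (6, 1):
  bit 0 = 0: acc unchanged = O
  bit 1 = 0: acc unchanged = O
  bit 2 = 1: acc = O + (0, 9) = (0, 9)
  bit 3 = 1: acc = (0, 9) + (3, 9) = (8, 2)

12P = (8, 2)


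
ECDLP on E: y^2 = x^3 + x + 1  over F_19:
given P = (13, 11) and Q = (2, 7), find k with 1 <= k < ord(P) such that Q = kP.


Enumerate multiples of P until we hit Q = (2, 7):
  1P = (13, 11)
  2P = (0, 18)
  3P = (10, 2)
  4P = (5, 13)
  5P = (7, 16)
  6P = (15, 16)
  7P = (2, 7)
Match found at i = 7.

k = 7


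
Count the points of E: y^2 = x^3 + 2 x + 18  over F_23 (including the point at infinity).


For each x in F_23, count y with y^2 = x^3 + 2 x + 18 mod 23:
  x = 0: RHS = 18, y in [8, 15]  -> 2 point(s)
  x = 6: RHS = 16, y in [4, 19]  -> 2 point(s)
  x = 9: RHS = 6, y in [11, 12]  -> 2 point(s)
  x = 10: RHS = 3, y in [7, 16]  -> 2 point(s)
  x = 16: RHS = 6, y in [11, 12]  -> 2 point(s)
  x = 20: RHS = 8, y in [10, 13]  -> 2 point(s)
  x = 21: RHS = 6, y in [11, 12]  -> 2 point(s)
Affine points: 14. Add the point at infinity: total = 15.

#E(F_23) = 15


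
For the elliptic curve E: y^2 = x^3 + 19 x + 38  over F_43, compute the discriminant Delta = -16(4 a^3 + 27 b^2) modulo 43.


4 a^3 + 27 b^2 = 4*19^3 + 27*38^2 = 27436 + 38988 = 66424
Delta = -16 * (66424) = -1062784
Delta mod 43 = 4

Delta = 4 (mod 43)


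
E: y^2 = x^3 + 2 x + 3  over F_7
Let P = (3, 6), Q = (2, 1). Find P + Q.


P != Q, so use the chord formula.
s = (y2 - y1) / (x2 - x1) = (2) / (6) mod 7 = 5
x3 = s^2 - x1 - x2 mod 7 = 5^2 - 3 - 2 = 6
y3 = s (x1 - x3) - y1 mod 7 = 5 * (3 - 6) - 6 = 0

P + Q = (6, 0)


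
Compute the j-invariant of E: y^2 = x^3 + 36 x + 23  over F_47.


Delta = -16(4 a^3 + 27 b^2) mod 47 = 6
-1728 * (4 a)^3 = -1728 * (4*36)^3 mod 47 = 15
j = 15 * 6^(-1) mod 47 = 26

j = 26 (mod 47)


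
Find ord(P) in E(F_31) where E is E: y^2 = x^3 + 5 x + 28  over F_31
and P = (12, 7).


Compute successive multiples of P until we hit O:
  1P = (12, 7)
  2P = (11, 22)
  3P = (16, 22)
  4P = (19, 21)
  5P = (4, 9)
  6P = (17, 2)
  7P = (3, 15)
  8P = (21, 1)
  ... (continuing to 23P)
  23P = O

ord(P) = 23


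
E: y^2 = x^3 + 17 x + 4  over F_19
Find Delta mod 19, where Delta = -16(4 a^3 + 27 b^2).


4 a^3 + 27 b^2 = 4*17^3 + 27*4^2 = 19652 + 432 = 20084
Delta = -16 * (20084) = -321344
Delta mod 19 = 3

Delta = 3 (mod 19)


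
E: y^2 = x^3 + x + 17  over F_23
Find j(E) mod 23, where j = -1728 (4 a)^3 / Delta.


Delta = -16(4 a^3 + 27 b^2) mod 23 = 1
-1728 * (4 a)^3 = -1728 * (4*1)^3 mod 23 = 15
j = 15 * 1^(-1) mod 23 = 15

j = 15 (mod 23)


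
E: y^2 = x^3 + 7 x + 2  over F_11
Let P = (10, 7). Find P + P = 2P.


Doubling: s = (3 x1^2 + a) / (2 y1)
s = (3*10^2 + 7) / (2*7) mod 11 = 7
x3 = s^2 - 2 x1 mod 11 = 7^2 - 2*10 = 7
y3 = s (x1 - x3) - y1 mod 11 = 7 * (10 - 7) - 7 = 3

2P = (7, 3)


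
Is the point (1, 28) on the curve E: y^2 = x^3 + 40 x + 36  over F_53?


Check whether y^2 = x^3 + 40 x + 36 (mod 53) for (x, y) = (1, 28).
LHS: y^2 = 28^2 mod 53 = 42
RHS: x^3 + 40 x + 36 = 1^3 + 40*1 + 36 mod 53 = 24
LHS != RHS

No, not on the curve


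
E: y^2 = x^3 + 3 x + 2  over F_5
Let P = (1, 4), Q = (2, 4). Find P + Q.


P != Q, so use the chord formula.
s = (y2 - y1) / (x2 - x1) = (0) / (1) mod 5 = 0
x3 = s^2 - x1 - x2 mod 5 = 0^2 - 1 - 2 = 2
y3 = s (x1 - x3) - y1 mod 5 = 0 * (1 - 2) - 4 = 1

P + Q = (2, 1)


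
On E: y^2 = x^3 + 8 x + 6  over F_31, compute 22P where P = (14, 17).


k = 22 = 10110_2 (binary, LSB first: 01101)
Double-and-add from P = (14, 17):
  bit 0 = 0: acc unchanged = O
  bit 1 = 1: acc = O + (5, 4) = (5, 4)
  bit 2 = 1: acc = (5, 4) + (9, 1) = (4, 3)
  bit 3 = 0: acc unchanged = (4, 3)
  bit 4 = 1: acc = (4, 3) + (30, 20) = (16, 13)

22P = (16, 13)


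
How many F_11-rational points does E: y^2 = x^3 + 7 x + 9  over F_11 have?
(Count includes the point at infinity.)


For each x in F_11, count y with y^2 = x^3 + 7 x + 9 mod 11:
  x = 0: RHS = 9, y in [3, 8]  -> 2 point(s)
  x = 2: RHS = 9, y in [3, 8]  -> 2 point(s)
  x = 5: RHS = 4, y in [2, 9]  -> 2 point(s)
  x = 6: RHS = 3, y in [5, 6]  -> 2 point(s)
  x = 7: RHS = 5, y in [4, 7]  -> 2 point(s)
  x = 8: RHS = 5, y in [4, 7]  -> 2 point(s)
  x = 9: RHS = 9, y in [3, 8]  -> 2 point(s)
  x = 10: RHS = 1, y in [1, 10]  -> 2 point(s)
Affine points: 16. Add the point at infinity: total = 17.

#E(F_11) = 17


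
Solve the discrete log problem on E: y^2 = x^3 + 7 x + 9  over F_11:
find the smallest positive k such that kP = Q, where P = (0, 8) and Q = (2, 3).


Enumerate multiples of P until we hit Q = (2, 3):
  1P = (0, 8)
  2P = (9, 8)
  3P = (2, 3)
Match found at i = 3.

k = 3


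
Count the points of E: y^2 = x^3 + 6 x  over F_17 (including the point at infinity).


For each x in F_17, count y with y^2 = x^3 + 6 x + 0 mod 17:
  x = 0: RHS = 0, y in [0]  -> 1 point(s)
  x = 5: RHS = 2, y in [6, 11]  -> 2 point(s)
  x = 8: RHS = 16, y in [4, 13]  -> 2 point(s)
  x = 9: RHS = 1, y in [1, 16]  -> 2 point(s)
  x = 12: RHS = 15, y in [7, 10]  -> 2 point(s)
Affine points: 9. Add the point at infinity: total = 10.

#E(F_17) = 10


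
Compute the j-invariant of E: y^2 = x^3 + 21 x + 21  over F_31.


Delta = -16(4 a^3 + 27 b^2) mod 31 = 30
-1728 * (4 a)^3 = -1728 * (4*21)^3 mod 31 = 27
j = 27 * 30^(-1) mod 31 = 4

j = 4 (mod 31)


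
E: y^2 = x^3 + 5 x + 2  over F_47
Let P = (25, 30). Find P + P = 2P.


Doubling: s = (3 x1^2 + a) / (2 y1)
s = (3*25^2 + 5) / (2*30) mod 47 = 0
x3 = s^2 - 2 x1 mod 47 = 0^2 - 2*25 = 44
y3 = s (x1 - x3) - y1 mod 47 = 0 * (25 - 44) - 30 = 17

2P = (44, 17)


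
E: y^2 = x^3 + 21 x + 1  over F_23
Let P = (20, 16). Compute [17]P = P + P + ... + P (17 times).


k = 17 = 10001_2 (binary, LSB first: 10001)
Double-and-add from P = (20, 16):
  bit 0 = 1: acc = O + (20, 16) = (20, 16)
  bit 1 = 0: acc unchanged = (20, 16)
  bit 2 = 0: acc unchanged = (20, 16)
  bit 3 = 0: acc unchanged = (20, 16)
  bit 4 = 1: acc = (20, 16) + (7, 10) = (12, 16)

17P = (12, 16)


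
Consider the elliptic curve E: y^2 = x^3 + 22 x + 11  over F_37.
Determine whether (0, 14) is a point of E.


Check whether y^2 = x^3 + 22 x + 11 (mod 37) for (x, y) = (0, 14).
LHS: y^2 = 14^2 mod 37 = 11
RHS: x^3 + 22 x + 11 = 0^3 + 22*0 + 11 mod 37 = 11
LHS = RHS

Yes, on the curve


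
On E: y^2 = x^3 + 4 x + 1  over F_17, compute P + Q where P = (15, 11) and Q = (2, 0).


P != Q, so use the chord formula.
s = (y2 - y1) / (x2 - x1) = (6) / (4) mod 17 = 10
x3 = s^2 - x1 - x2 mod 17 = 10^2 - 15 - 2 = 15
y3 = s (x1 - x3) - y1 mod 17 = 10 * (15 - 15) - 11 = 6

P + Q = (15, 6)


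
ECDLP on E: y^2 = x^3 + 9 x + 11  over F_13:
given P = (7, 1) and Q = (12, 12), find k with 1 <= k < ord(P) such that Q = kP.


Enumerate multiples of P until we hit Q = (12, 12):
  1P = (7, 1)
  2P = (12, 12)
Match found at i = 2.

k = 2


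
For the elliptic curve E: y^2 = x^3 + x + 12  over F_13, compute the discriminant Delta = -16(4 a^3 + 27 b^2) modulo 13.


4 a^3 + 27 b^2 = 4*1^3 + 27*12^2 = 4 + 3888 = 3892
Delta = -16 * (3892) = -62272
Delta mod 13 = 11

Delta = 11 (mod 13)


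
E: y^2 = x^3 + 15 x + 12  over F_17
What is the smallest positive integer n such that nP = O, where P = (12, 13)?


Compute successive multiples of P until we hit O:
  1P = (12, 13)
  2P = (8, 10)
  3P = (5, 5)
  4P = (2, 13)
  5P = (3, 4)
  6P = (3, 13)
  7P = (2, 4)
  8P = (5, 12)
  ... (continuing to 11P)
  11P = O

ord(P) = 11


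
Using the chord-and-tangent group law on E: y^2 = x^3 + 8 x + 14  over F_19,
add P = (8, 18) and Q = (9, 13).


P != Q, so use the chord formula.
s = (y2 - y1) / (x2 - x1) = (14) / (1) mod 19 = 14
x3 = s^2 - x1 - x2 mod 19 = 14^2 - 8 - 9 = 8
y3 = s (x1 - x3) - y1 mod 19 = 14 * (8 - 8) - 18 = 1

P + Q = (8, 1)


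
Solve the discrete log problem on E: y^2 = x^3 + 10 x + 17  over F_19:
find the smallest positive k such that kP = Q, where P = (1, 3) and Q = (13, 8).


Enumerate multiples of P until we hit Q = (13, 8):
  1P = (1, 3)
  2P = (18, 14)
  3P = (16, 13)
  4P = (13, 8)
Match found at i = 4.

k = 4


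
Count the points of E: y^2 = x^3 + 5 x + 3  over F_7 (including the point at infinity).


For each x in F_7, count y with y^2 = x^3 + 5 x + 3 mod 7:
  x = 1: RHS = 2, y in [3, 4]  -> 2 point(s)
  x = 2: RHS = 0, y in [0]  -> 1 point(s)
  x = 6: RHS = 4, y in [2, 5]  -> 2 point(s)
Affine points: 5. Add the point at infinity: total = 6.

#E(F_7) = 6


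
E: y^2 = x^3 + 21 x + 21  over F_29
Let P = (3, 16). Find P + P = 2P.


Doubling: s = (3 x1^2 + a) / (2 y1)
s = (3*3^2 + 21) / (2*16) mod 29 = 16
x3 = s^2 - 2 x1 mod 29 = 16^2 - 2*3 = 18
y3 = s (x1 - x3) - y1 mod 29 = 16 * (3 - 18) - 16 = 5

2P = (18, 5)


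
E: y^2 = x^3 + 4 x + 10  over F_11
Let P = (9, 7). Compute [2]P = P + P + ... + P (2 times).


k = 2 = 10_2 (binary, LSB first: 01)
Double-and-add from P = (9, 7):
  bit 0 = 0: acc unchanged = O
  bit 1 = 1: acc = O + (8, 2) = (8, 2)

2P = (8, 2)


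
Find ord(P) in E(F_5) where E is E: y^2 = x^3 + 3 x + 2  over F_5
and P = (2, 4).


Compute successive multiples of P until we hit O:
  1P = (2, 4)
  2P = (1, 1)
  3P = (1, 4)
  4P = (2, 1)
  5P = O

ord(P) = 5


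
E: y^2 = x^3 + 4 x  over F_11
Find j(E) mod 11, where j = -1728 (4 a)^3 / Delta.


Delta = -16(4 a^3 + 27 b^2) mod 11 = 7
-1728 * (4 a)^3 = -1728 * (4*4)^3 mod 11 = 7
j = 7 * 7^(-1) mod 11 = 1

j = 1 (mod 11)


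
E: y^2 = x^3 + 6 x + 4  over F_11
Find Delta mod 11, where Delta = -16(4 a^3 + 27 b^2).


4 a^3 + 27 b^2 = 4*6^3 + 27*4^2 = 864 + 432 = 1296
Delta = -16 * (1296) = -20736
Delta mod 11 = 10

Delta = 10 (mod 11)


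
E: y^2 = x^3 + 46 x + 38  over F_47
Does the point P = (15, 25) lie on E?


Check whether y^2 = x^3 + 46 x + 38 (mod 47) for (x, y) = (15, 25).
LHS: y^2 = 25^2 mod 47 = 14
RHS: x^3 + 46 x + 38 = 15^3 + 46*15 + 38 mod 47 = 14
LHS = RHS

Yes, on the curve


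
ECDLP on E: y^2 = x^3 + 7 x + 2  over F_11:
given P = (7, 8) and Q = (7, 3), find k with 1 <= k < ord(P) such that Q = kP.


Enumerate multiples of P until we hit Q = (7, 3):
  1P = (7, 8)
  2P = (8, 3)
  3P = (10, 7)
  4P = (10, 4)
  5P = (8, 8)
  6P = (7, 3)
Match found at i = 6.

k = 6


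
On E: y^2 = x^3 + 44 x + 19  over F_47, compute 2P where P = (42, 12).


Doubling: s = (3 x1^2 + a) / (2 y1)
s = (3*42^2 + 44) / (2*12) mod 47 = 3
x3 = s^2 - 2 x1 mod 47 = 3^2 - 2*42 = 19
y3 = s (x1 - x3) - y1 mod 47 = 3 * (42 - 19) - 12 = 10

2P = (19, 10)


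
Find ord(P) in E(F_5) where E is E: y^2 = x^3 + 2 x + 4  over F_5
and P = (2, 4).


Compute successive multiples of P until we hit O:
  1P = (2, 4)
  2P = (0, 2)
  3P = (4, 4)
  4P = (4, 1)
  5P = (0, 3)
  6P = (2, 1)
  7P = O

ord(P) = 7


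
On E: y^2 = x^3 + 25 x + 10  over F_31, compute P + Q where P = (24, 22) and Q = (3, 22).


P != Q, so use the chord formula.
s = (y2 - y1) / (x2 - x1) = (0) / (10) mod 31 = 0
x3 = s^2 - x1 - x2 mod 31 = 0^2 - 24 - 3 = 4
y3 = s (x1 - x3) - y1 mod 31 = 0 * (24 - 4) - 22 = 9

P + Q = (4, 9)


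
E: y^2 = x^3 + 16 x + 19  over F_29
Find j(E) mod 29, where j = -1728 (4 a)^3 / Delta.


Delta = -16(4 a^3 + 27 b^2) mod 29 = 26
-1728 * (4 a)^3 = -1728 * (4*16)^3 mod 29 = 11
j = 11 * 26^(-1) mod 29 = 6

j = 6 (mod 29)


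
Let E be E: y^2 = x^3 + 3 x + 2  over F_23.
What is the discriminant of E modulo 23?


4 a^3 + 27 b^2 = 4*3^3 + 27*2^2 = 108 + 108 = 216
Delta = -16 * (216) = -3456
Delta mod 23 = 17

Delta = 17 (mod 23)


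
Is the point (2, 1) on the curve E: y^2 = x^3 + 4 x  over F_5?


Check whether y^2 = x^3 + 4 x + 0 (mod 5) for (x, y) = (2, 1).
LHS: y^2 = 1^2 mod 5 = 1
RHS: x^3 + 4 x + 0 = 2^3 + 4*2 + 0 mod 5 = 1
LHS = RHS

Yes, on the curve


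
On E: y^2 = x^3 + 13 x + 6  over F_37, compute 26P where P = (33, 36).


k = 26 = 11010_2 (binary, LSB first: 01011)
Double-and-add from P = (33, 36):
  bit 0 = 0: acc unchanged = O
  bit 1 = 1: acc = O + (4, 23) = (4, 23)
  bit 2 = 0: acc unchanged = (4, 23)
  bit 3 = 1: acc = (4, 23) + (22, 32) = (2, 15)
  bit 4 = 1: acc = (2, 15) + (23, 22) = (8, 20)

26P = (8, 20)


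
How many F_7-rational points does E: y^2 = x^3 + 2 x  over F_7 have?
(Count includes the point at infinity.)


For each x in F_7, count y with y^2 = x^3 + 2 x + 0 mod 7:
  x = 0: RHS = 0, y in [0]  -> 1 point(s)
  x = 4: RHS = 2, y in [3, 4]  -> 2 point(s)
  x = 5: RHS = 2, y in [3, 4]  -> 2 point(s)
  x = 6: RHS = 4, y in [2, 5]  -> 2 point(s)
Affine points: 7. Add the point at infinity: total = 8.

#E(F_7) = 8


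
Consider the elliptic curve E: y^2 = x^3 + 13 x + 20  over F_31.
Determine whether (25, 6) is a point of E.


Check whether y^2 = x^3 + 13 x + 20 (mod 31) for (x, y) = (25, 6).
LHS: y^2 = 6^2 mod 31 = 5
RHS: x^3 + 13 x + 20 = 25^3 + 13*25 + 20 mod 31 = 5
LHS = RHS

Yes, on the curve


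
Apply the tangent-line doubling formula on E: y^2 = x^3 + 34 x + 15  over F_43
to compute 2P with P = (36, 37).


Doubling: s = (3 x1^2 + a) / (2 y1)
s = (3*36^2 + 34) / (2*37) mod 43 = 10
x3 = s^2 - 2 x1 mod 43 = 10^2 - 2*36 = 28
y3 = s (x1 - x3) - y1 mod 43 = 10 * (36 - 28) - 37 = 0

2P = (28, 0)


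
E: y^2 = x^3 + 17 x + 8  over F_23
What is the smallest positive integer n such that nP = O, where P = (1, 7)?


Compute successive multiples of P until we hit O:
  1P = (1, 7)
  2P = (16, 11)
  3P = (12, 10)
  4P = (0, 10)
  5P = (8, 14)
  6P = (15, 2)
  7P = (11, 13)
  8P = (4, 5)
  ... (continuing to 30P)
  30P = O

ord(P) = 30


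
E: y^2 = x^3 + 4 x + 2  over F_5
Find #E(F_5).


For each x in F_5, count y with y^2 = x^3 + 4 x + 2 mod 5:
  x = 3: RHS = 1, y in [1, 4]  -> 2 point(s)
Affine points: 2. Add the point at infinity: total = 3.

#E(F_5) = 3


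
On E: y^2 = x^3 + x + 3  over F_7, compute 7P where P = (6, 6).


k = 7 = 111_2 (binary, LSB first: 111)
Double-and-add from P = (6, 6):
  bit 0 = 1: acc = O + (6, 6) = (6, 6)
  bit 1 = 1: acc = (6, 6) + (6, 1) = O
  bit 2 = 1: acc = O + (6, 6) = (6, 6)

7P = (6, 6)


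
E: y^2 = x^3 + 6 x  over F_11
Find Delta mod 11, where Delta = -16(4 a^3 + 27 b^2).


4 a^3 + 27 b^2 = 4*6^3 + 27*0^2 = 864 + 0 = 864
Delta = -16 * (864) = -13824
Delta mod 11 = 3

Delta = 3 (mod 11)


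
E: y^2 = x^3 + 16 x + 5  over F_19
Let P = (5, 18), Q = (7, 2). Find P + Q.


P != Q, so use the chord formula.
s = (y2 - y1) / (x2 - x1) = (3) / (2) mod 19 = 11
x3 = s^2 - x1 - x2 mod 19 = 11^2 - 5 - 7 = 14
y3 = s (x1 - x3) - y1 mod 19 = 11 * (5 - 14) - 18 = 16

P + Q = (14, 16)


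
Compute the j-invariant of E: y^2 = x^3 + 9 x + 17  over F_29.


Delta = -16(4 a^3 + 27 b^2) mod 29 = 2
-1728 * (4 a)^3 = -1728 * (4*9)^3 mod 29 = 27
j = 27 * 2^(-1) mod 29 = 28

j = 28 (mod 29)


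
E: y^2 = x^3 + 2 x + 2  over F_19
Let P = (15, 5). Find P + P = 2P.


Doubling: s = (3 x1^2 + a) / (2 y1)
s = (3*15^2 + 2) / (2*5) mod 19 = 5
x3 = s^2 - 2 x1 mod 19 = 5^2 - 2*15 = 14
y3 = s (x1 - x3) - y1 mod 19 = 5 * (15 - 14) - 5 = 0

2P = (14, 0)


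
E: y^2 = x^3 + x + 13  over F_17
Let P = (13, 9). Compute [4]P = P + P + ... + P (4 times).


k = 4 = 100_2 (binary, LSB first: 001)
Double-and-add from P = (13, 9):
  bit 0 = 0: acc unchanged = O
  bit 1 = 0: acc unchanged = O
  bit 2 = 1: acc = O + (1, 7) = (1, 7)

4P = (1, 7)


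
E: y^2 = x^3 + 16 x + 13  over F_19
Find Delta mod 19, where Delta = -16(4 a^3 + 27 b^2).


4 a^3 + 27 b^2 = 4*16^3 + 27*13^2 = 16384 + 4563 = 20947
Delta = -16 * (20947) = -335152
Delta mod 19 = 8

Delta = 8 (mod 19)


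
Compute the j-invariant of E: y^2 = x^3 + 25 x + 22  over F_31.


Delta = -16(4 a^3 + 27 b^2) mod 31 = 5
-1728 * (4 a)^3 = -1728 * (4*25)^3 mod 31 = 16
j = 16 * 5^(-1) mod 31 = 28

j = 28 (mod 31)


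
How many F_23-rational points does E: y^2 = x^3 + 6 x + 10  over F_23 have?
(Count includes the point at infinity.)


For each x in F_23, count y with y^2 = x^3 + 6 x + 10 mod 23:
  x = 3: RHS = 9, y in [3, 20]  -> 2 point(s)
  x = 4: RHS = 6, y in [11, 12]  -> 2 point(s)
  x = 5: RHS = 4, y in [2, 21]  -> 2 point(s)
  x = 6: RHS = 9, y in [3, 20]  -> 2 point(s)
  x = 7: RHS = 4, y in [2, 21]  -> 2 point(s)
  x = 8: RHS = 18, y in [8, 15]  -> 2 point(s)
  x = 10: RHS = 12, y in [9, 14]  -> 2 point(s)
  x = 11: RHS = 4, y in [2, 21]  -> 2 point(s)
  x = 12: RHS = 16, y in [4, 19]  -> 2 point(s)
  x = 13: RHS = 8, y in [10, 13]  -> 2 point(s)
  x = 14: RHS = 9, y in [3, 20]  -> 2 point(s)
  x = 15: RHS = 2, y in [5, 18]  -> 2 point(s)
  x = 16: RHS = 16, y in [4, 19]  -> 2 point(s)
  x = 18: RHS = 16, y in [4, 19]  -> 2 point(s)
  x = 21: RHS = 13, y in [6, 17]  -> 2 point(s)
  x = 22: RHS = 3, y in [7, 16]  -> 2 point(s)
Affine points: 32. Add the point at infinity: total = 33.

#E(F_23) = 33


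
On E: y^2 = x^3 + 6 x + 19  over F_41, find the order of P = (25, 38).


Compute successive multiples of P until we hit O:
  1P = (25, 38)
  2P = (27, 15)
  3P = (29, 8)
  4P = (33, 22)
  5P = (28, 9)
  6P = (4, 5)
  7P = (22, 37)
  8P = (26, 30)
  ... (continuing to 45P)
  45P = O

ord(P) = 45


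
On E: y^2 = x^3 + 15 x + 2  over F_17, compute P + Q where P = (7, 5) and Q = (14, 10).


P != Q, so use the chord formula.
s = (y2 - y1) / (x2 - x1) = (5) / (7) mod 17 = 8
x3 = s^2 - x1 - x2 mod 17 = 8^2 - 7 - 14 = 9
y3 = s (x1 - x3) - y1 mod 17 = 8 * (7 - 9) - 5 = 13

P + Q = (9, 13)


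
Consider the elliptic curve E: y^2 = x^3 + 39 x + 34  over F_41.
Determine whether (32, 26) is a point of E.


Check whether y^2 = x^3 + 39 x + 34 (mod 41) for (x, y) = (32, 26).
LHS: y^2 = 26^2 mod 41 = 20
RHS: x^3 + 39 x + 34 = 32^3 + 39*32 + 34 mod 41 = 20
LHS = RHS

Yes, on the curve


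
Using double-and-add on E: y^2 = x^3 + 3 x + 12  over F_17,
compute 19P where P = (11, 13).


k = 19 = 10011_2 (binary, LSB first: 11001)
Double-and-add from P = (11, 13):
  bit 0 = 1: acc = O + (11, 13) = (11, 13)
  bit 1 = 1: acc = (11, 13) + (13, 2) = (2, 14)
  bit 2 = 0: acc unchanged = (2, 14)
  bit 3 = 0: acc unchanged = (2, 14)
  bit 4 = 1: acc = (2, 14) + (16, 5) = (8, 2)

19P = (8, 2)


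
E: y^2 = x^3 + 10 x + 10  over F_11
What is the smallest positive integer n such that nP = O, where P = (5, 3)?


Compute successive multiples of P until we hit O:
  1P = (5, 3)
  2P = (4, 2)
  3P = (3, 10)
  4P = (7, 4)
  5P = (2, 4)
  6P = (9, 2)
  7P = (6, 0)
  8P = (9, 9)
  ... (continuing to 14P)
  14P = O

ord(P) = 14


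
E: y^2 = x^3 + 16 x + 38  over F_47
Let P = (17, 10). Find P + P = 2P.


Doubling: s = (3 x1^2 + a) / (2 y1)
s = (3*17^2 + 16) / (2*10) mod 47 = 23
x3 = s^2 - 2 x1 mod 47 = 23^2 - 2*17 = 25
y3 = s (x1 - x3) - y1 mod 47 = 23 * (17 - 25) - 10 = 41

2P = (25, 41)


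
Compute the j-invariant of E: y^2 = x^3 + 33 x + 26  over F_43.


Delta = -16(4 a^3 + 27 b^2) mod 43 = 40
-1728 * (4 a)^3 = -1728 * (4*33)^3 mod 43 = 42
j = 42 * 40^(-1) mod 43 = 29

j = 29 (mod 43)


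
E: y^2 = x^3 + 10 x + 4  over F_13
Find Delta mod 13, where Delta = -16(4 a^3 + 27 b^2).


4 a^3 + 27 b^2 = 4*10^3 + 27*4^2 = 4000 + 432 = 4432
Delta = -16 * (4432) = -70912
Delta mod 13 = 3

Delta = 3 (mod 13)


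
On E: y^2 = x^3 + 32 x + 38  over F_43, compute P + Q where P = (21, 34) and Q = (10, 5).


P != Q, so use the chord formula.
s = (y2 - y1) / (x2 - x1) = (14) / (32) mod 43 = 30
x3 = s^2 - x1 - x2 mod 43 = 30^2 - 21 - 10 = 9
y3 = s (x1 - x3) - y1 mod 43 = 30 * (21 - 9) - 34 = 25

P + Q = (9, 25)


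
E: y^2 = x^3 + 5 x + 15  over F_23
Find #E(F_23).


For each x in F_23, count y with y^2 = x^3 + 5 x + 15 mod 23:
  x = 5: RHS = 4, y in [2, 21]  -> 2 point(s)
  x = 6: RHS = 8, y in [10, 13]  -> 2 point(s)
  x = 7: RHS = 2, y in [5, 18]  -> 2 point(s)
  x = 12: RHS = 9, y in [3, 20]  -> 2 point(s)
  x = 13: RHS = 0, y in [0]  -> 1 point(s)
  x = 14: RHS = 0, y in [0]  -> 1 point(s)
  x = 18: RHS = 3, y in [7, 16]  -> 2 point(s)
  x = 19: RHS = 0, y in [0]  -> 1 point(s)
  x = 22: RHS = 9, y in [3, 20]  -> 2 point(s)
Affine points: 15. Add the point at infinity: total = 16.

#E(F_23) = 16


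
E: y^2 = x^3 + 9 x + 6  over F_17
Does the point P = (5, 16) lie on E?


Check whether y^2 = x^3 + 9 x + 6 (mod 17) for (x, y) = (5, 16).
LHS: y^2 = 16^2 mod 17 = 1
RHS: x^3 + 9 x + 6 = 5^3 + 9*5 + 6 mod 17 = 6
LHS != RHS

No, not on the curve


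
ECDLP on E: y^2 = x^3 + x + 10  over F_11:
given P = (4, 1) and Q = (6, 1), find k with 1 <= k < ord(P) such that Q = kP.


Enumerate multiples of P until we hit Q = (6, 1):
  1P = (4, 1)
  2P = (1, 1)
  3P = (6, 10)
  4P = (2, 8)
  5P = (9, 0)
  6P = (2, 3)
  7P = (6, 1)
Match found at i = 7.

k = 7


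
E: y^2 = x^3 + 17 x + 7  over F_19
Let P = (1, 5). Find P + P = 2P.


Doubling: s = (3 x1^2 + a) / (2 y1)
s = (3*1^2 + 17) / (2*5) mod 19 = 2
x3 = s^2 - 2 x1 mod 19 = 2^2 - 2*1 = 2
y3 = s (x1 - x3) - y1 mod 19 = 2 * (1 - 2) - 5 = 12

2P = (2, 12)


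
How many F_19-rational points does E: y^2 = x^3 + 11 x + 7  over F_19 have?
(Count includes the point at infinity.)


For each x in F_19, count y with y^2 = x^3 + 11 x + 7 mod 19:
  x = 0: RHS = 7, y in [8, 11]  -> 2 point(s)
  x = 1: RHS = 0, y in [0]  -> 1 point(s)
  x = 4: RHS = 1, y in [1, 18]  -> 2 point(s)
  x = 5: RHS = 16, y in [4, 15]  -> 2 point(s)
  x = 6: RHS = 4, y in [2, 17]  -> 2 point(s)
  x = 7: RHS = 9, y in [3, 16]  -> 2 point(s)
  x = 12: RHS = 5, y in [9, 10]  -> 2 point(s)
  x = 14: RHS = 17, y in [6, 13]  -> 2 point(s)
  x = 16: RHS = 4, y in [2, 17]  -> 2 point(s)
Affine points: 17. Add the point at infinity: total = 18.

#E(F_19) = 18


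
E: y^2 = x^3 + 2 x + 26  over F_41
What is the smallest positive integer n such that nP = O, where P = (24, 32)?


Compute successive multiples of P until we hit O:
  1P = (24, 32)
  2P = (18, 20)
  3P = (3, 10)
  4P = (23, 12)
  5P = (25, 30)
  6P = (37, 35)
  7P = (31, 20)
  8P = (4, 4)
  ... (continuing to 33P)
  33P = O

ord(P) = 33


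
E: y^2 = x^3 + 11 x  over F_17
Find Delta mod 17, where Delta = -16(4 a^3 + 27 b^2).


4 a^3 + 27 b^2 = 4*11^3 + 27*0^2 = 5324 + 0 = 5324
Delta = -16 * (5324) = -85184
Delta mod 17 = 3

Delta = 3 (mod 17)


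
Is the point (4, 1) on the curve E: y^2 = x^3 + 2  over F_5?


Check whether y^2 = x^3 + 0 x + 2 (mod 5) for (x, y) = (4, 1).
LHS: y^2 = 1^2 mod 5 = 1
RHS: x^3 + 0 x + 2 = 4^3 + 0*4 + 2 mod 5 = 1
LHS = RHS

Yes, on the curve


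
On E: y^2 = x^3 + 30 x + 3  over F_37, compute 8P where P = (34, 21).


k = 8 = 1000_2 (binary, LSB first: 0001)
Double-and-add from P = (34, 21):
  bit 0 = 0: acc unchanged = O
  bit 1 = 0: acc unchanged = O
  bit 2 = 0: acc unchanged = O
  bit 3 = 1: acc = O + (1, 21) = (1, 21)

8P = (1, 21)


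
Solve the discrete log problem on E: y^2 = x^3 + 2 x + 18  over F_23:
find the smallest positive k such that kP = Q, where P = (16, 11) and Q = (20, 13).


Enumerate multiples of P until we hit Q = (20, 13):
  1P = (16, 11)
  2P = (20, 10)
  3P = (0, 8)
  4P = (10, 16)
  5P = (6, 19)
  6P = (9, 11)
  7P = (21, 12)
  8P = (21, 11)
  9P = (9, 12)
  10P = (6, 4)
  11P = (10, 7)
  12P = (0, 15)
  13P = (20, 13)
Match found at i = 13.

k = 13


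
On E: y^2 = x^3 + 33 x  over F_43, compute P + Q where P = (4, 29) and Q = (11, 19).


P != Q, so use the chord formula.
s = (y2 - y1) / (x2 - x1) = (33) / (7) mod 43 = 17
x3 = s^2 - x1 - x2 mod 43 = 17^2 - 4 - 11 = 16
y3 = s (x1 - x3) - y1 mod 43 = 17 * (4 - 16) - 29 = 25

P + Q = (16, 25)


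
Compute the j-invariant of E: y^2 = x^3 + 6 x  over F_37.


Delta = -16(4 a^3 + 27 b^2) mod 37 = 14
-1728 * (4 a)^3 = -1728 * (4*6)^3 mod 37 = 31
j = 31 * 14^(-1) mod 37 = 26

j = 26 (mod 37)


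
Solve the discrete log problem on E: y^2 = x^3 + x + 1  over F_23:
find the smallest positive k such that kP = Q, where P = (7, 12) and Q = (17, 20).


Enumerate multiples of P until we hit Q = (17, 20):
  1P = (7, 12)
  2P = (17, 3)
  3P = (12, 4)
  4P = (13, 16)
  5P = (6, 4)
  6P = (5, 4)
  7P = (4, 0)
  8P = (5, 19)
  9P = (6, 19)
  10P = (13, 7)
  11P = (12, 19)
  12P = (17, 20)
Match found at i = 12.

k = 12


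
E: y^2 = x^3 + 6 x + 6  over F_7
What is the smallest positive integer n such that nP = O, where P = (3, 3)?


Compute successive multiples of P until we hit O:
  1P = (3, 3)
  2P = (5, 0)
  3P = (3, 4)
  4P = O

ord(P) = 4


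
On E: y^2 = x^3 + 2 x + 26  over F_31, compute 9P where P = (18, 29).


k = 9 = 1001_2 (binary, LSB first: 1001)
Double-and-add from P = (18, 29):
  bit 0 = 1: acc = O + (18, 29) = (18, 29)
  bit 1 = 0: acc unchanged = (18, 29)
  bit 2 = 0: acc unchanged = (18, 29)
  bit 3 = 1: acc = (18, 29) + (4, 25) = (23, 5)

9P = (23, 5)


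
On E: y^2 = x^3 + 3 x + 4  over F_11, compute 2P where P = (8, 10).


Doubling: s = (3 x1^2 + a) / (2 y1)
s = (3*8^2 + 3) / (2*10) mod 11 = 7
x3 = s^2 - 2 x1 mod 11 = 7^2 - 2*8 = 0
y3 = s (x1 - x3) - y1 mod 11 = 7 * (8 - 0) - 10 = 2

2P = (0, 2)


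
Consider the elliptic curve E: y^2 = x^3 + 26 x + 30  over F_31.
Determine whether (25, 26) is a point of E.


Check whether y^2 = x^3 + 26 x + 30 (mod 31) for (x, y) = (25, 26).
LHS: y^2 = 26^2 mod 31 = 25
RHS: x^3 + 26 x + 30 = 25^3 + 26*25 + 30 mod 31 = 30
LHS != RHS

No, not on the curve


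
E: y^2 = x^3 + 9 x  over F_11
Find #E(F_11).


For each x in F_11, count y with y^2 = x^3 + 9 x + 0 mod 11:
  x = 0: RHS = 0, y in [0]  -> 1 point(s)
  x = 2: RHS = 4, y in [2, 9]  -> 2 point(s)
  x = 4: RHS = 1, y in [1, 10]  -> 2 point(s)
  x = 5: RHS = 5, y in [4, 7]  -> 2 point(s)
  x = 8: RHS = 1, y in [1, 10]  -> 2 point(s)
  x = 10: RHS = 1, y in [1, 10]  -> 2 point(s)
Affine points: 11. Add the point at infinity: total = 12.

#E(F_11) = 12


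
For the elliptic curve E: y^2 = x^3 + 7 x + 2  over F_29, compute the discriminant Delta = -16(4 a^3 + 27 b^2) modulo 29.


4 a^3 + 27 b^2 = 4*7^3 + 27*2^2 = 1372 + 108 = 1480
Delta = -16 * (1480) = -23680
Delta mod 29 = 13

Delta = 13 (mod 29)


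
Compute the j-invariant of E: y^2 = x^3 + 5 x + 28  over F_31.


Delta = -16(4 a^3 + 27 b^2) mod 31 = 16
-1728 * (4 a)^3 = -1728 * (4*5)^3 mod 31 = 16
j = 16 * 16^(-1) mod 31 = 1

j = 1 (mod 31)


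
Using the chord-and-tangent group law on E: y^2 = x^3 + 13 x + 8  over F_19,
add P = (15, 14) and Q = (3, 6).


P != Q, so use the chord formula.
s = (y2 - y1) / (x2 - x1) = (11) / (7) mod 19 = 7
x3 = s^2 - x1 - x2 mod 19 = 7^2 - 15 - 3 = 12
y3 = s (x1 - x3) - y1 mod 19 = 7 * (15 - 12) - 14 = 7

P + Q = (12, 7)


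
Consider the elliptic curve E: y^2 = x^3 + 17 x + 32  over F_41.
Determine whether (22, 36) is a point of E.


Check whether y^2 = x^3 + 17 x + 32 (mod 41) for (x, y) = (22, 36).
LHS: y^2 = 36^2 mod 41 = 25
RHS: x^3 + 17 x + 32 = 22^3 + 17*22 + 32 mod 41 = 25
LHS = RHS

Yes, on the curve


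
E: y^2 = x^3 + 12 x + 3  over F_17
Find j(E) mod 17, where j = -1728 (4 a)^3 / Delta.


Delta = -16(4 a^3 + 27 b^2) mod 17 = 15
-1728 * (4 a)^3 = -1728 * (4*12)^3 mod 17 = 8
j = 8 * 15^(-1) mod 17 = 13

j = 13 (mod 17)


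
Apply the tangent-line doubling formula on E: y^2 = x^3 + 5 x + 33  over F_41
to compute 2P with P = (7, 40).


Doubling: s = (3 x1^2 + a) / (2 y1)
s = (3*7^2 + 5) / (2*40) mod 41 = 6
x3 = s^2 - 2 x1 mod 41 = 6^2 - 2*7 = 22
y3 = s (x1 - x3) - y1 mod 41 = 6 * (7 - 22) - 40 = 34

2P = (22, 34)


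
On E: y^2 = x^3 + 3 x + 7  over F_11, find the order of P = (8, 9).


Compute successive multiples of P until we hit O:
  1P = (8, 9)
  2P = (10, 6)
  3P = (9, 9)
  4P = (5, 2)
  5P = (1, 0)
  6P = (5, 9)
  7P = (9, 2)
  8P = (10, 5)
  ... (continuing to 10P)
  10P = O

ord(P) = 10


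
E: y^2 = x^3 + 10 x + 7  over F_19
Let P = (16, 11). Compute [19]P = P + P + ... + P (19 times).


k = 19 = 10011_2 (binary, LSB first: 11001)
Double-and-add from P = (16, 11):
  bit 0 = 1: acc = O + (16, 11) = (16, 11)
  bit 1 = 1: acc = (16, 11) + (4, 4) = (0, 11)
  bit 2 = 0: acc unchanged = (0, 11)
  bit 3 = 0: acc unchanged = (0, 11)
  bit 4 = 1: acc = (0, 11) + (6, 13) = (11, 17)

19P = (11, 17)


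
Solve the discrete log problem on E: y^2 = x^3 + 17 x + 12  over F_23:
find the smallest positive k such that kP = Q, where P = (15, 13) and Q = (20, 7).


Enumerate multiples of P until we hit Q = (20, 7):
  1P = (15, 13)
  2P = (19, 15)
  3P = (18, 20)
  4P = (21, 19)
  5P = (11, 14)
  6P = (10, 3)
  7P = (2, 13)
  8P = (6, 10)
  9P = (20, 16)
  10P = (4, 12)
  11P = (8, 19)
  12P = (12, 14)
  13P = (14, 2)
  14P = (0, 14)
  15P = (17, 4)
  16P = (17, 19)
  17P = (0, 9)
  18P = (14, 21)
  19P = (12, 9)
  20P = (8, 4)
  21P = (4, 11)
  22P = (20, 7)
Match found at i = 22.

k = 22


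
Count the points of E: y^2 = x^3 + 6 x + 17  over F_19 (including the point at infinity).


For each x in F_19, count y with y^2 = x^3 + 6 x + 17 mod 19:
  x = 0: RHS = 17, y in [6, 13]  -> 2 point(s)
  x = 1: RHS = 5, y in [9, 10]  -> 2 point(s)
  x = 3: RHS = 5, y in [9, 10]  -> 2 point(s)
  x = 5: RHS = 1, y in [1, 18]  -> 2 point(s)
  x = 8: RHS = 7, y in [8, 11]  -> 2 point(s)
  x = 15: RHS = 5, y in [9, 10]  -> 2 point(s)
  x = 17: RHS = 16, y in [4, 15]  -> 2 point(s)
Affine points: 14. Add the point at infinity: total = 15.

#E(F_19) = 15


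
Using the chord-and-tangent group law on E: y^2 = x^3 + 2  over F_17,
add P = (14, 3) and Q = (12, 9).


P != Q, so use the chord formula.
s = (y2 - y1) / (x2 - x1) = (6) / (15) mod 17 = 14
x3 = s^2 - x1 - x2 mod 17 = 14^2 - 14 - 12 = 0
y3 = s (x1 - x3) - y1 mod 17 = 14 * (14 - 0) - 3 = 6

P + Q = (0, 6)


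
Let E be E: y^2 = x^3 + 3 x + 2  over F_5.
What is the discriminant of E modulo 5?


4 a^3 + 27 b^2 = 4*3^3 + 27*2^2 = 108 + 108 = 216
Delta = -16 * (216) = -3456
Delta mod 5 = 4

Delta = 4 (mod 5)


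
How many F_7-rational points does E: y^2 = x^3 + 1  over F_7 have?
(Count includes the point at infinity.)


For each x in F_7, count y with y^2 = x^3 + 0 x + 1 mod 7:
  x = 0: RHS = 1, y in [1, 6]  -> 2 point(s)
  x = 1: RHS = 2, y in [3, 4]  -> 2 point(s)
  x = 2: RHS = 2, y in [3, 4]  -> 2 point(s)
  x = 3: RHS = 0, y in [0]  -> 1 point(s)
  x = 4: RHS = 2, y in [3, 4]  -> 2 point(s)
  x = 5: RHS = 0, y in [0]  -> 1 point(s)
  x = 6: RHS = 0, y in [0]  -> 1 point(s)
Affine points: 11. Add the point at infinity: total = 12.

#E(F_7) = 12


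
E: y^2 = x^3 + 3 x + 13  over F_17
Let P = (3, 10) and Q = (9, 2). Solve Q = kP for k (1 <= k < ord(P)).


Enumerate multiples of P until we hit Q = (9, 2):
  1P = (3, 10)
  2P = (9, 15)
  3P = (9, 2)
Match found at i = 3.

k = 3


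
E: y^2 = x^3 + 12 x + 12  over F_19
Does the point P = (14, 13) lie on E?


Check whether y^2 = x^3 + 12 x + 12 (mod 19) for (x, y) = (14, 13).
LHS: y^2 = 13^2 mod 19 = 17
RHS: x^3 + 12 x + 12 = 14^3 + 12*14 + 12 mod 19 = 17
LHS = RHS

Yes, on the curve


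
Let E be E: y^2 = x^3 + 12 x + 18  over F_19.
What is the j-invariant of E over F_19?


Delta = -16(4 a^3 + 27 b^2) mod 19 = 12
-1728 * (4 a)^3 = -1728 * (4*12)^3 mod 19 = 12
j = 12 * 12^(-1) mod 19 = 1

j = 1 (mod 19)


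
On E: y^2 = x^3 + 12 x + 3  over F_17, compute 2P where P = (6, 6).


Doubling: s = (3 x1^2 + a) / (2 y1)
s = (3*6^2 + 12) / (2*6) mod 17 = 10
x3 = s^2 - 2 x1 mod 17 = 10^2 - 2*6 = 3
y3 = s (x1 - x3) - y1 mod 17 = 10 * (6 - 3) - 6 = 7

2P = (3, 7)


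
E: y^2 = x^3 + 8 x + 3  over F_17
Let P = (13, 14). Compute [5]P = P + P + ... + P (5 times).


k = 5 = 101_2 (binary, LSB first: 101)
Double-and-add from P = (13, 14):
  bit 0 = 1: acc = O + (13, 14) = (13, 14)
  bit 1 = 0: acc unchanged = (13, 14)
  bit 2 = 1: acc = (13, 14) + (8, 1) = (15, 8)

5P = (15, 8)


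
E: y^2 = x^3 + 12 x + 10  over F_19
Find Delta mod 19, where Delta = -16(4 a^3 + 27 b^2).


4 a^3 + 27 b^2 = 4*12^3 + 27*10^2 = 6912 + 2700 = 9612
Delta = -16 * (9612) = -153792
Delta mod 19 = 13

Delta = 13 (mod 19)


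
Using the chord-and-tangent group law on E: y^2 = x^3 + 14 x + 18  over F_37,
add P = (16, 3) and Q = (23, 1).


P != Q, so use the chord formula.
s = (y2 - y1) / (x2 - x1) = (35) / (7) mod 37 = 5
x3 = s^2 - x1 - x2 mod 37 = 5^2 - 16 - 23 = 23
y3 = s (x1 - x3) - y1 mod 37 = 5 * (16 - 23) - 3 = 36

P + Q = (23, 36)


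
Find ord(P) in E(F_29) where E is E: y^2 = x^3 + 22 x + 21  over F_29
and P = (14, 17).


Compute successive multiples of P until we hit O:
  1P = (14, 17)
  2P = (8, 19)
  3P = (20, 14)
  4P = (17, 28)
  5P = (5, 16)
  6P = (5, 13)
  7P = (17, 1)
  8P = (20, 15)
  ... (continuing to 11P)
  11P = O

ord(P) = 11


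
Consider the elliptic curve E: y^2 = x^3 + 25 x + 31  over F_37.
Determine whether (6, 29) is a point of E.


Check whether y^2 = x^3 + 25 x + 31 (mod 37) for (x, y) = (6, 29).
LHS: y^2 = 29^2 mod 37 = 27
RHS: x^3 + 25 x + 31 = 6^3 + 25*6 + 31 mod 37 = 27
LHS = RHS

Yes, on the curve


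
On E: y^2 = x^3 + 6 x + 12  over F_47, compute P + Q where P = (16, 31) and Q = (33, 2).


P != Q, so use the chord formula.
s = (y2 - y1) / (x2 - x1) = (18) / (17) mod 47 = 37
x3 = s^2 - x1 - x2 mod 47 = 37^2 - 16 - 33 = 4
y3 = s (x1 - x3) - y1 mod 47 = 37 * (16 - 4) - 31 = 37

P + Q = (4, 37)


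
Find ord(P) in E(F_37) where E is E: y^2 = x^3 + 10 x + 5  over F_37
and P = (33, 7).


Compute successive multiples of P until we hit O:
  1P = (33, 7)
  2P = (1, 4)
  3P = (30, 6)
  4P = (7, 14)
  5P = (13, 36)
  6P = (3, 5)
  7P = (26, 28)
  8P = (24, 3)
  ... (continuing to 38P)
  38P = O

ord(P) = 38


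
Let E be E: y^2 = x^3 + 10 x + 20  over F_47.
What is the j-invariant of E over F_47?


Delta = -16(4 a^3 + 27 b^2) mod 47 = 33
-1728 * (4 a)^3 = -1728 * (4*10)^3 mod 47 = 34
j = 34 * 33^(-1) mod 47 = 11

j = 11 (mod 47)


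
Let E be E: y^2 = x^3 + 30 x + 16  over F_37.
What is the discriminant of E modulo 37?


4 a^3 + 27 b^2 = 4*30^3 + 27*16^2 = 108000 + 6912 = 114912
Delta = -16 * (114912) = -1838592
Delta mod 37 = 12

Delta = 12 (mod 37)


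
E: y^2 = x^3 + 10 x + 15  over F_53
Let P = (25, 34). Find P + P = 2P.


Doubling: s = (3 x1^2 + a) / (2 y1)
s = (3*25^2 + 10) / (2*34) mod 53 = 2
x3 = s^2 - 2 x1 mod 53 = 2^2 - 2*25 = 7
y3 = s (x1 - x3) - y1 mod 53 = 2 * (25 - 7) - 34 = 2

2P = (7, 2)


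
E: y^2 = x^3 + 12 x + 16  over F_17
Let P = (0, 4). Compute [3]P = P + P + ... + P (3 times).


k = 3 = 11_2 (binary, LSB first: 11)
Double-and-add from P = (0, 4):
  bit 0 = 1: acc = O + (0, 4) = (0, 4)
  bit 1 = 1: acc = (0, 4) + (15, 16) = (4, 3)

3P = (4, 3)


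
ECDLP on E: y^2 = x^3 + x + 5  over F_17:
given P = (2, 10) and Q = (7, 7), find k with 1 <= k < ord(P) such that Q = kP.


Enumerate multiples of P until we hit Q = (7, 7):
  1P = (2, 10)
  2P = (11, 2)
  3P = (5, 4)
  4P = (14, 14)
  5P = (3, 1)
  6P = (8, 10)
  7P = (7, 7)
Match found at i = 7.

k = 7


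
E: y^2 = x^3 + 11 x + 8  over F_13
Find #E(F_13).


For each x in F_13, count y with y^2 = x^3 + 11 x + 8 mod 13:
  x = 2: RHS = 12, y in [5, 8]  -> 2 point(s)
  x = 3: RHS = 3, y in [4, 9]  -> 2 point(s)
  x = 4: RHS = 12, y in [5, 8]  -> 2 point(s)
  x = 6: RHS = 4, y in [2, 11]  -> 2 point(s)
  x = 7: RHS = 12, y in [5, 8]  -> 2 point(s)
  x = 8: RHS = 10, y in [6, 7]  -> 2 point(s)
  x = 9: RHS = 4, y in [2, 11]  -> 2 point(s)
  x = 10: RHS = 0, y in [0]  -> 1 point(s)
  x = 11: RHS = 4, y in [2, 11]  -> 2 point(s)
  x = 12: RHS = 9, y in [3, 10]  -> 2 point(s)
Affine points: 19. Add the point at infinity: total = 20.

#E(F_13) = 20
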